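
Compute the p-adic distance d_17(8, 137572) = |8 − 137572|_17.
d_17(8, 137572) = 1/4913

Step 1 — x − y = 8 − 137572 = -137564. Step 2 — v_17(-137564) = 3 (factor: -137564 = −(17^3 · 28); the sign does not affect v_p). Step 3 — |x − y|_17 = 17^{-3} = 1/4913.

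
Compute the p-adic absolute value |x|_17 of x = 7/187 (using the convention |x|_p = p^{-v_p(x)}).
|7/187|_17 = 17

Step 1 — compute v_17(x) by factoring powers of 17 out of the numerator and denominator: v_17(7/187) = -1. Step 2 — apply |x|_p = p^{-v_p(x)} = 17^{1} = 17.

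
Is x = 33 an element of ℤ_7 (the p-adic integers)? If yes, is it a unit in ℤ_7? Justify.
x ∈ ℤ_7^× (unit); v_7(x) = 0

ℤ_7 = {x ∈ ℚ_7 : v_7(x) ≥ 0} and ℤ_7^× = {x ∈ ℤ_7 : v_7(x) = 0}. Here v_7(33) = v_7(num) − v_7(den) = 0; compare against these criteria.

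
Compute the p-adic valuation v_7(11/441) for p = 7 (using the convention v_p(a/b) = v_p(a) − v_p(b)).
v_7(11/441) = -2

Factor powers of 7 from the numerator and denominator of the reduced fraction: 11 = 7^0 · 11 and 441 = 7^2 · 9. Apply v_p(a/b) = v_p(a) − v_p(b): v_7(11/441) = 0 − 2 = -2.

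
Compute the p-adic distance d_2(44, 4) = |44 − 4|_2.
d_2(44, 4) = 1/8

Step 1 — x − y = 44 − 4 = 40. Step 2 — v_2(40) = 3 (factor: 40 = (2^3 · 5); the sign does not affect v_p). Step 3 — |x − y|_2 = 2^{-3} = 1/8.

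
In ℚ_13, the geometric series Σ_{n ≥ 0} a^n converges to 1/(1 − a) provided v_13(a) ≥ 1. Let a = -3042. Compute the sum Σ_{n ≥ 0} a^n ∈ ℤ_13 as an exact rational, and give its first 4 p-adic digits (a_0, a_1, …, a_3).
Σ a^n = 1/(1 − a) = 1/3043;  first 4 digits = (1, 0, 8, 11)

v_13(a) = 2 ≥ 1, so the series converges in ℤ_13 to 1/(1 − a) = 1/(1 − (-3042)) = 1/3043. Expand this rational in ℤ_13: compute digits iteratively via d_i = x_i mod 13, x_{i+1} = (x_i − d_i)/13. The first 4 digits are (1, 0, 8, 11).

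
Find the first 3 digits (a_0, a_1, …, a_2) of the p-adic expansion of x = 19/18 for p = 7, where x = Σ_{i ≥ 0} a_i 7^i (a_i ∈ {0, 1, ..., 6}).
(a_0, …, a_2) = (3, 4, 6)

v_7(19/18) = 0 (numerator and denominator both coprime to 7), so x ∈ ℤ_7^×. Compute digits iteratively via a_i = x_i mod 7, x_{i+1} = (x_i − a_i)/7, with x_0 = x:
  x_0 = 19/18;  a_0 = 3;  x_1 = (x_0 − 3)/7 = -5/18
  x_1 = -5/18;  a_1 = 4;  x_2 = (x_1 − 4)/7 = -11/18
  x_2 = -11/18;  a_2 = 6;  x_3 = (x_2 − 6)/7 = -17/18
Digits: (3, 4, 6).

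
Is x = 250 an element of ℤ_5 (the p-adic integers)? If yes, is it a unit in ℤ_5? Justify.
x ∈ ℤ_5 but not a unit; v_5(x) = 3 > 0

ℤ_5 = {x ∈ ℚ_5 : v_5(x) ≥ 0} and ℤ_5^× = {x ∈ ℤ_5 : v_5(x) = 0}. Here v_5(250) = v_5(num) − v_5(den) = 3; compare against these criteria.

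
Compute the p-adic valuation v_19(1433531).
v_19(1433531) = 4

v_19(n) is the largest exponent k such that 19^k divides n. Factor out: 1433531 = 19^4 · 11. (Sign doesn't affect v_p.) So v_19(1433531) = 4.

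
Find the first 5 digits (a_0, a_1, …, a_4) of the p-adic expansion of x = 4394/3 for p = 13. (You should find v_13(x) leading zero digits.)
(a_0, …, a_4) = (0, 0, 0, 5, 4)

v_13(4394/3) = 3, so a_0 = ... = a_2 = 0. Factor out: x = 13^3 · u with u = 2/3 a unit in ℤ_13. Expand u iteratively via a_{v+i} = u_i mod 13, u_{i+1} = (u_i − a_{v+i})/13:
  u_0 = 2/3;  a_3 = 5;  u_1 = (u_0 − 5)/13 = -1/3
  u_1 = -1/3;  a_4 = 4;  u_2 = (u_1 − 4)/13 = -1/3
Digits: (0, 0, 0, 5, 4).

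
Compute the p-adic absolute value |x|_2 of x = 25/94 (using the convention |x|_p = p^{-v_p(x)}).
|25/94|_2 = 2

Step 1 — compute v_2(x) by factoring powers of 2 out of the numerator and denominator: v_2(25/94) = -1. Step 2 — apply |x|_p = p^{-v_p(x)} = 2^{1} = 2.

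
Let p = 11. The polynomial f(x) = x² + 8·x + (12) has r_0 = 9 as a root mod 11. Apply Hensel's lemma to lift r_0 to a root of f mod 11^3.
r_2 = 1329 (mod 1331)

Hensel: r_{i+1} = r_i − f(r_i)·(f′(r_i))^{-1} mod 11^{i+2}, f′(x) = 2x + 8. Iterate:
  r_0 = 9 (mod 11)
  r_1 = 119 (mod 121)
  r_2 = 1329 (mod 1331)
Final: r = 1329 satisfies f(r) ≡ 0 mod 11^3.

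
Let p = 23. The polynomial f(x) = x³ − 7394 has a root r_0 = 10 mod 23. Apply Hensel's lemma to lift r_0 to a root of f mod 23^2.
r_1 = 56 (mod 529)

Hensel: r_{i+1} = r_i − f(r_i)/f′(r_i) mod 23^{i+2}, where f′(x) = 3x². Iterate:
  r_0 = 10 (mod 23)
  r_1 = 56 (mod 529)
Final: r = 56 with f(r) ≡ 0 mod 23^2.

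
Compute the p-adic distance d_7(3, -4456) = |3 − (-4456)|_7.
d_7(3, -4456) = 1/343

Step 1 — x − y = 3 − (-4456) = 4459. Step 2 — v_7(4459) = 3 (factor: 4459 = (7^3 · 13); the sign does not affect v_p). Step 3 — |x − y|_7 = 7^{-3} = 1/343.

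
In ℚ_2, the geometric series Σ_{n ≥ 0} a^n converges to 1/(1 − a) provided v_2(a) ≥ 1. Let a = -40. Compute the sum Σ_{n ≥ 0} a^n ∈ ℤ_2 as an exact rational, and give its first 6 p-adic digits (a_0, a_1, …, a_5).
Σ a^n = 1/(1 − a) = 1/41;  first 6 digits = (1, 0, 0, 1, 1, 0)

v_2(a) = 3 ≥ 1, so the series converges in ℤ_2 to 1/(1 − a) = 1/(1 − (-40)) = 1/41. Expand this rational in ℤ_2: compute digits iteratively via d_i = x_i mod 2, x_{i+1} = (x_i − d_i)/2. The first 6 digits are (1, 0, 0, 1, 1, 0).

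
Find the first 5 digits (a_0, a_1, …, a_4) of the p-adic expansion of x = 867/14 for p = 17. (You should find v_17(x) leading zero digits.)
(a_0, …, a_4) = (0, 0, 16, 10, 3)

v_17(867/14) = 2, so a_0 = ... = a_1 = 0. Factor out: x = 17^2 · u with u = 3/14 a unit in ℤ_17. Expand u iteratively via a_{v+i} = u_i mod 17, u_{i+1} = (u_i − a_{v+i})/17:
  u_0 = 3/14;  a_2 = 16;  u_1 = (u_0 − 16)/17 = -13/14
  u_1 = -13/14;  a_3 = 10;  u_2 = (u_1 − 10)/17 = -9/14
  u_2 = -9/14;  a_4 = 3;  u_3 = (u_2 − 3)/17 = -3/14
Digits: (0, 0, 16, 10, 3).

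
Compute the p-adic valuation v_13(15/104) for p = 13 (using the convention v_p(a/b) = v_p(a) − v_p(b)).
v_13(15/104) = -1

Factor powers of 13 from the numerator and denominator of the reduced fraction: 15 = 13^0 · 15 and 104 = 13^1 · 8. Apply v_p(a/b) = v_p(a) − v_p(b): v_13(15/104) = 0 − 1 = -1.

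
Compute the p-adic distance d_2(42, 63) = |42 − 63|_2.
d_2(42, 63) = 1

Step 1 — x − y = 42 − 63 = -21. Step 2 — v_2(-21) = 0 (factor: -21 = −(2^0 · 21); the sign does not affect v_p). Step 3 — |x − y|_2 = 2^{0} = 1.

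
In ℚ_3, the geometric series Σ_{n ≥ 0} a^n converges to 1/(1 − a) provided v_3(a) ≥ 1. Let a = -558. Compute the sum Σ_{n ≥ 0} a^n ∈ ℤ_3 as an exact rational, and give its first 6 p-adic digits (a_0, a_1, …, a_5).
Σ a^n = 1/(1 − a) = 1/559;  first 6 digits = (1, 0, 1, 0, 0, 1)

v_3(a) = 2 ≥ 1, so the series converges in ℤ_3 to 1/(1 − a) = 1/(1 − (-558)) = 1/559. Expand this rational in ℤ_3: compute digits iteratively via d_i = x_i mod 3, x_{i+1} = (x_i − d_i)/3. The first 6 digits are (1, 0, 1, 0, 0, 1).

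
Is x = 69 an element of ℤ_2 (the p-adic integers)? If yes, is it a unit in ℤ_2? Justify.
x ∈ ℤ_2^× (unit); v_2(x) = 0

ℤ_2 = {x ∈ ℚ_2 : v_2(x) ≥ 0} and ℤ_2^× = {x ∈ ℤ_2 : v_2(x) = 0}. Here v_2(69) = v_2(num) − v_2(den) = 0; compare against these criteria.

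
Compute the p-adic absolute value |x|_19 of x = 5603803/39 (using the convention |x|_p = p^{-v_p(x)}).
|5603803/39|_19 = 1/130321

Step 1 — compute v_19(x) by factoring powers of 19 out of the numerator and denominator: v_19(5603803/39) = 4. Step 2 — apply |x|_p = p^{-v_p(x)} = 19^{-4} = 1/130321.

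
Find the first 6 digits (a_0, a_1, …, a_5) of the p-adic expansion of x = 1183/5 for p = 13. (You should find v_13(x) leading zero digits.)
(a_0, …, a_5) = (0, 0, 4, 5, 10, 7)

v_13(1183/5) = 2, so a_0 = ... = a_1 = 0. Factor out: x = 13^2 · u with u = 7/5 a unit in ℤ_13. Expand u iteratively via a_{v+i} = u_i mod 13, u_{i+1} = (u_i − a_{v+i})/13:
  u_0 = 7/5;  a_2 = 4;  u_1 = (u_0 − 4)/13 = -1/5
  u_1 = -1/5;  a_3 = 5;  u_2 = (u_1 − 5)/13 = -2/5
  u_2 = -2/5;  a_4 = 10;  u_3 = (u_2 − 10)/13 = -4/5
  u_3 = -4/5;  a_5 = 7;  u_4 = (u_3 − 7)/13 = -3/5
Digits: (0, 0, 4, 5, 10, 7).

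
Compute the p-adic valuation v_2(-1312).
v_2(-1312) = 5

v_2(n) is the largest exponent k such that 2^k divides n. Factor out: -1312 = -2^5 · 41. (Sign doesn't affect v_p.) So v_2(-1312) = 5.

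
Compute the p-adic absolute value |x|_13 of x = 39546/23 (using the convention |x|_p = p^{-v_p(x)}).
|39546/23|_13 = 1/2197

Step 1 — compute v_13(x) by factoring powers of 13 out of the numerator and denominator: v_13(39546/23) = 3. Step 2 — apply |x|_p = p^{-v_p(x)} = 13^{-3} = 1/2197.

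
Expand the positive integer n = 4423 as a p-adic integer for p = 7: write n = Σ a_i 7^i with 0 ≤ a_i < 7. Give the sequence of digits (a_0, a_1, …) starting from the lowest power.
(a_0, a_1, …) = (6, 1, 6, 5, 1)

Repeated division by 7 gives the digits low-to-high: 4423 = 6 + 1·7^1 + 6·7^2 + 5·7^3 + 1·7^4. Digit sequence: (6, 1, 6, 5, 1).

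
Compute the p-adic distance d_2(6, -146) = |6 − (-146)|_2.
d_2(6, -146) = 1/8

Step 1 — x − y = 6 − (-146) = 152. Step 2 — v_2(152) = 3 (factor: 152 = (2^3 · 19); the sign does not affect v_p). Step 3 — |x − y|_2 = 2^{-3} = 1/8.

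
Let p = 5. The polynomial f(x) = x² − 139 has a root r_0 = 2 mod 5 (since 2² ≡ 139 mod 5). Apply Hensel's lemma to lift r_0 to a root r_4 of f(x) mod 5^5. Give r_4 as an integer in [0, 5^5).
r_4 = 2292 (mod 3125)

Hensel's recurrence: r_{i+1} = r_i − f(r_i)·(f′(r_i))^{-1} mod 5^{i+2}, with f′(x) = 2x. Iterate:
  r_0 = 2 (mod 5)
  r_1 = 17 (mod 25)
  r_2 = 42 (mod 125)
  r_3 = 417 (mod 625)
  r_4 = 2292 (mod 3125)
Final: r_4 = 2292, and one checks f(r_4) ≡ 0 mod 5^5.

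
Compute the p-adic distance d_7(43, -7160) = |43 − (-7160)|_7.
d_7(43, -7160) = 1/2401

Step 1 — x − y = 43 − (-7160) = 7203. Step 2 — v_7(7203) = 4 (factor: 7203 = (7^4 · 3); the sign does not affect v_p). Step 3 — |x − y|_7 = 7^{-4} = 1/2401.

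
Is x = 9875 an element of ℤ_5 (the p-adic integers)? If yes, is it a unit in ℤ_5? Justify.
x ∈ ℤ_5 but not a unit; v_5(x) = 3 > 0

ℤ_5 = {x ∈ ℚ_5 : v_5(x) ≥ 0} and ℤ_5^× = {x ∈ ℤ_5 : v_5(x) = 0}. Here v_5(9875) = v_5(num) − v_5(den) = 3; compare against these criteria.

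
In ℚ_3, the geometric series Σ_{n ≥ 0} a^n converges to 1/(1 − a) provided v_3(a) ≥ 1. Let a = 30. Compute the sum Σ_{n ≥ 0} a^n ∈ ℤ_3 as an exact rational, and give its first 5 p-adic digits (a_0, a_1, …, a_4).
Σ a^n = 1/(1 − a) = -1/29;  first 5 digits = (1, 1, 1, 2, 0)

v_3(a) = 1 ≥ 1, so the series converges in ℤ_3 to 1/(1 − a) = 1/(1 − 30) = -1/29. Expand this rational in ℤ_3: compute digits iteratively via d_i = x_i mod 3, x_{i+1} = (x_i − d_i)/3. The first 5 digits are (1, 1, 1, 2, 0).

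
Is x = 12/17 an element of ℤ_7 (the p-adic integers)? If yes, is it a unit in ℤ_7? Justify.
x ∈ ℤ_7^× (unit); v_7(x) = 0

ℤ_7 = {x ∈ ℚ_7 : v_7(x) ≥ 0} and ℤ_7^× = {x ∈ ℤ_7 : v_7(x) = 0}. Here v_7(12/17) = v_7(num) − v_7(den) = 0; compare against these criteria.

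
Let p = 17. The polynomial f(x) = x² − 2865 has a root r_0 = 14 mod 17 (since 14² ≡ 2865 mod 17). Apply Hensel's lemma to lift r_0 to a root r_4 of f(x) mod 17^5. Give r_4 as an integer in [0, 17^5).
r_4 = 1126332 (mod 1419857)

Hensel's recurrence: r_{i+1} = r_i − f(r_i)·(f′(r_i))^{-1} mod 17^{i+2}, with f′(x) = 2x. Iterate:
  r_0 = 14 (mod 17)
  r_1 = 99 (mod 289)
  r_2 = 1255 (mod 4913)
  r_3 = 40559 (mod 83521)
  r_4 = 1126332 (mod 1419857)
Final: r_4 = 1126332, and one checks f(r_4) ≡ 0 mod 17^5.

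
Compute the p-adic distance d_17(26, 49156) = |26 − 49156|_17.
d_17(26, 49156) = 1/4913

Step 1 — x − y = 26 − 49156 = -49130. Step 2 — v_17(-49130) = 3 (factor: -49130 = −(17^3 · 10); the sign does not affect v_p). Step 3 — |x − y|_17 = 17^{-3} = 1/4913.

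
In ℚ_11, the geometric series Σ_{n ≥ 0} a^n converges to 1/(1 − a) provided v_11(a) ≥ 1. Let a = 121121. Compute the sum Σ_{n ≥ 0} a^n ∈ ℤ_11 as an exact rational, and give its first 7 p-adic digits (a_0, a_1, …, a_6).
Σ a^n = 1/(1 − a) = -1/121120;  first 7 digits = (1, 0, 0, 3, 8, 0, 9)

v_11(a) = 3 ≥ 1, so the series converges in ℤ_11 to 1/(1 − a) = 1/(1 − 121121) = -1/121120. Expand this rational in ℤ_11: compute digits iteratively via d_i = x_i mod 11, x_{i+1} = (x_i − d_i)/11. The first 7 digits are (1, 0, 0, 3, 8, 0, 9).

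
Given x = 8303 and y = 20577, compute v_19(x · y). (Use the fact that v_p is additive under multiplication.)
v_19(170850831) = 5

v_p(x) = 2 (factor: 8303 = 19^2 · 23); v_p(y) = 3 (factor: 20577 = 19^3 · 3). Additivity: v_p(xy) = v_p(x) + v_p(y) = 2 + 3 = 5. (Direct check: xy = 170850831 = 19^5 · (69).)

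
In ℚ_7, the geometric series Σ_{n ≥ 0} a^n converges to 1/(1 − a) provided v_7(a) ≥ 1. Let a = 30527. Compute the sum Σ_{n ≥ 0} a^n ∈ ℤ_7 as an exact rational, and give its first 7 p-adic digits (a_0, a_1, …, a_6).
Σ a^n = 1/(1 − a) = -1/30526;  first 7 digits = (1, 0, 0, 5, 5, 1, 4)

v_7(a) = 3 ≥ 1, so the series converges in ℤ_7 to 1/(1 − a) = 1/(1 − 30527) = -1/30526. Expand this rational in ℤ_7: compute digits iteratively via d_i = x_i mod 7, x_{i+1} = (x_i − d_i)/7. The first 7 digits are (1, 0, 0, 5, 5, 1, 4).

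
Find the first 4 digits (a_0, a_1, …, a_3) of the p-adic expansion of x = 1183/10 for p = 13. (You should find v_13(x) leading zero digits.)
(a_0, …, a_3) = (0, 0, 2, 9)

v_13(1183/10) = 2, so a_0 = ... = a_1 = 0. Factor out: x = 13^2 · u with u = 7/10 a unit in ℤ_13. Expand u iteratively via a_{v+i} = u_i mod 13, u_{i+1} = (u_i − a_{v+i})/13:
  u_0 = 7/10;  a_2 = 2;  u_1 = (u_0 − 2)/13 = -1/10
  u_1 = -1/10;  a_3 = 9;  u_2 = (u_1 − 9)/13 = -7/10
Digits: (0, 0, 2, 9).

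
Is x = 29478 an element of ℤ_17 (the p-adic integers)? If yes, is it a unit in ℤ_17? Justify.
x ∈ ℤ_17 but not a unit; v_17(x) = 3 > 0

ℤ_17 = {x ∈ ℚ_17 : v_17(x) ≥ 0} and ℤ_17^× = {x ∈ ℤ_17 : v_17(x) = 0}. Here v_17(29478) = v_17(num) − v_17(den) = 3; compare against these criteria.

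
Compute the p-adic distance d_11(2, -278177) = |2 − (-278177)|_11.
d_11(2, -278177) = 1/14641

Step 1 — x − y = 2 − (-278177) = 278179. Step 2 — v_11(278179) = 4 (factor: 278179 = (11^4 · 19); the sign does not affect v_p). Step 3 — |x − y|_11 = 11^{-4} = 1/14641.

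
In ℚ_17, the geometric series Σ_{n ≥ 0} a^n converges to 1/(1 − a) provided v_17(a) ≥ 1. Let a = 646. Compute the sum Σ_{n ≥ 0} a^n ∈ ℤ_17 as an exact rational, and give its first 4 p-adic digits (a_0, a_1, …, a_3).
Σ a^n = 1/(1 − a) = -1/645;  first 4 digits = (1, 4, 1, 13)

v_17(a) = 1 ≥ 1, so the series converges in ℤ_17 to 1/(1 − a) = 1/(1 − 646) = -1/645. Expand this rational in ℤ_17: compute digits iteratively via d_i = x_i mod 17, x_{i+1} = (x_i − d_i)/17. The first 4 digits are (1, 4, 1, 13).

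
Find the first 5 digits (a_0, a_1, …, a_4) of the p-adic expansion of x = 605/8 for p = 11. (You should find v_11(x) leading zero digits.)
(a_0, …, a_4) = (0, 0, 2, 4, 1)

v_11(605/8) = 2, so a_0 = ... = a_1 = 0. Factor out: x = 11^2 · u with u = 5/8 a unit in ℤ_11. Expand u iteratively via a_{v+i} = u_i mod 11, u_{i+1} = (u_i − a_{v+i})/11:
  u_0 = 5/8;  a_2 = 2;  u_1 = (u_0 − 2)/11 = -1/8
  u_1 = -1/8;  a_3 = 4;  u_2 = (u_1 − 4)/11 = -3/8
  u_2 = -3/8;  a_4 = 1;  u_3 = (u_2 − 1)/11 = -1/8
Digits: (0, 0, 2, 4, 1).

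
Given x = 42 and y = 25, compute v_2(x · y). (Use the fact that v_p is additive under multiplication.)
v_2(1050) = 1

v_p(x) = 1 (factor: 42 = 2^1 · 21); v_p(y) = 0 (factor: 25 = 2^0 · 25). Additivity: v_p(xy) = v_p(x) + v_p(y) = 1 + 0 = 1. (Direct check: xy = 1050 = 2^1 · (525).)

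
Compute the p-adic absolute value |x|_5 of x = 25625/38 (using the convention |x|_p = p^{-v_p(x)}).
|25625/38|_5 = 1/625

Step 1 — compute v_5(x) by factoring powers of 5 out of the numerator and denominator: v_5(25625/38) = 4. Step 2 — apply |x|_p = p^{-v_p(x)} = 5^{-4} = 1/625.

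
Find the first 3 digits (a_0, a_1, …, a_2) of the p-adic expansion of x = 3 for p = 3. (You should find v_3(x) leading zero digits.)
(a_0, …, a_2) = (0, 1, 0)

v_3(3) = 1, so a_0 = ... = a_0 = 0. Factor out: x = 3^1 · u with u = 1 a unit in ℤ_3. Expand u iteratively via a_{v+i} = u_i mod 3, u_{i+1} = (u_i − a_{v+i})/3:
  u_0 = 1;  a_1 = 1;  u_1 = (u_0 − 1)/3 = 0
  u_1 = 0;  a_2 = 0;  u_2 = (u_1 − 0)/3 = 0
Digits: (0, 1, 0).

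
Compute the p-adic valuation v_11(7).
v_11(7) = 0

v_11(n) is the largest exponent k such that 11^k divides n. Factor out: 7 = 11^0 · 7. (Sign doesn't affect v_p.) So v_11(7) = 0.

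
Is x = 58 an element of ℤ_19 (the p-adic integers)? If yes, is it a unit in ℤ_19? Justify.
x ∈ ℤ_19^× (unit); v_19(x) = 0

ℤ_19 = {x ∈ ℚ_19 : v_19(x) ≥ 0} and ℤ_19^× = {x ∈ ℤ_19 : v_19(x) = 0}. Here v_19(58) = v_19(num) − v_19(den) = 0; compare against these criteria.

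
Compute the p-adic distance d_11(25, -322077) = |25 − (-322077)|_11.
d_11(25, -322077) = 1/161051

Step 1 — x − y = 25 − (-322077) = 322102. Step 2 — v_11(322102) = 5 (factor: 322102 = (11^5 · 2); the sign does not affect v_p). Step 3 — |x − y|_11 = 11^{-5} = 1/161051.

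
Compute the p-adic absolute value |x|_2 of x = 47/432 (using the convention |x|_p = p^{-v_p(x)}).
|47/432|_2 = 16

Step 1 — compute v_2(x) by factoring powers of 2 out of the numerator and denominator: v_2(47/432) = -4. Step 2 — apply |x|_p = p^{-v_p(x)} = 2^{4} = 16.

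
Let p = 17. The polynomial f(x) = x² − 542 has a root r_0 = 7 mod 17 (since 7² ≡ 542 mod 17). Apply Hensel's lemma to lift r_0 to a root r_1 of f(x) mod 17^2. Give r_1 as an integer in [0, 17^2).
r_1 = 228 (mod 289)

Hensel's recurrence: r_{i+1} = r_i − f(r_i)·(f′(r_i))^{-1} mod 17^{i+2}, with f′(x) = 2x. Iterate:
  r_0 = 7 (mod 17)
  r_1 = 228 (mod 289)
Final: r_1 = 228, and one checks f(r_1) ≡ 0 mod 17^2.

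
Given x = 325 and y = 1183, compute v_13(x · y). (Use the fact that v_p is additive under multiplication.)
v_13(384475) = 3

v_p(x) = 1 (factor: 325 = 13^1 · 25); v_p(y) = 2 (factor: 1183 = 13^2 · 7). Additivity: v_p(xy) = v_p(x) + v_p(y) = 1 + 2 = 3. (Direct check: xy = 384475 = 13^3 · (175).)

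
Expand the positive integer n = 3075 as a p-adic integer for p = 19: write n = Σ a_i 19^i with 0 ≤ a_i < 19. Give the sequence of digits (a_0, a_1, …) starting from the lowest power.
(a_0, a_1, …) = (16, 9, 8)

Repeated division by 19 gives the digits low-to-high: 3075 = 16 + 9·19^1 + 8·19^2. Digit sequence: (16, 9, 8).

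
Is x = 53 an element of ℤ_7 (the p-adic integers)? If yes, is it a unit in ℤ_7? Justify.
x ∈ ℤ_7^× (unit); v_7(x) = 0

ℤ_7 = {x ∈ ℚ_7 : v_7(x) ≥ 0} and ℤ_7^× = {x ∈ ℤ_7 : v_7(x) = 0}. Here v_7(53) = v_7(num) − v_7(den) = 0; compare against these criteria.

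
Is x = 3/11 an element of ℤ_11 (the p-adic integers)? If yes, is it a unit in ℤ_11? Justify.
x ∉ ℤ_11 (v_11(x) = -1 < 0)

ℤ_11 = {x ∈ ℚ_11 : v_11(x) ≥ 0} and ℤ_11^× = {x ∈ ℤ_11 : v_11(x) = 0}. Here v_11(3/11) = v_11(num) − v_11(den) = -1; compare against these criteria.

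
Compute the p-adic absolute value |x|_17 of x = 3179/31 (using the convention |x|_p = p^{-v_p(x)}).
|3179/31|_17 = 1/289

Step 1 — compute v_17(x) by factoring powers of 17 out of the numerator and denominator: v_17(3179/31) = 2. Step 2 — apply |x|_p = p^{-v_p(x)} = 17^{-2} = 1/289.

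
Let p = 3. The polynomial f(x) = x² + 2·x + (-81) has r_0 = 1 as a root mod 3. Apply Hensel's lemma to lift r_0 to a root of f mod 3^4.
r_3 = 79 (mod 81)

Hensel: r_{i+1} = r_i − f(r_i)·(f′(r_i))^{-1} mod 3^{i+2}, f′(x) = 2x + 2. Iterate:
  r_0 = 1 (mod 3)
  r_1 = 7 (mod 9)
  r_2 = 25 (mod 27)
  r_3 = 79 (mod 81)
Final: r = 79 satisfies f(r) ≡ 0 mod 3^4.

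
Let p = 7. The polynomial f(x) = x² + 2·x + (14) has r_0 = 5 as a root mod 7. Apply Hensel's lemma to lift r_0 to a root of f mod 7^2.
r_1 = 5 (mod 49)

Hensel: r_{i+1} = r_i − f(r_i)·(f′(r_i))^{-1} mod 7^{i+2}, f′(x) = 2x + 2. Iterate:
  r_0 = 5 (mod 7)
  r_1 = 5 (mod 49)
Final: r = 5 satisfies f(r) ≡ 0 mod 7^2.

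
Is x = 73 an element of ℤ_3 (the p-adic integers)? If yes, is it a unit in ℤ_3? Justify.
x ∈ ℤ_3^× (unit); v_3(x) = 0

ℤ_3 = {x ∈ ℚ_3 : v_3(x) ≥ 0} and ℤ_3^× = {x ∈ ℤ_3 : v_3(x) = 0}. Here v_3(73) = v_3(num) − v_3(den) = 0; compare against these criteria.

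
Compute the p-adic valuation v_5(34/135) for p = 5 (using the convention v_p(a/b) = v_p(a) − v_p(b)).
v_5(34/135) = -1

Factor powers of 5 from the numerator and denominator of the reduced fraction: 34 = 5^0 · 34 and 135 = 5^1 · 27. Apply v_p(a/b) = v_p(a) − v_p(b): v_5(34/135) = 0 − 1 = -1.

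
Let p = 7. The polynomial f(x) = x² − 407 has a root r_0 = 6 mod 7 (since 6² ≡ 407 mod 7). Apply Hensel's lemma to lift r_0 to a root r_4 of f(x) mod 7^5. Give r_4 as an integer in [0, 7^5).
r_4 = 1021 (mod 16807)

Hensel's recurrence: r_{i+1} = r_i − f(r_i)·(f′(r_i))^{-1} mod 7^{i+2}, with f′(x) = 2x. Iterate:
  r_0 = 6 (mod 7)
  r_1 = 41 (mod 49)
  r_2 = 335 (mod 343)
  r_3 = 1021 (mod 2401)
  r_4 = 1021 (mod 16807)
Final: r_4 = 1021, and one checks f(r_4) ≡ 0 mod 7^5.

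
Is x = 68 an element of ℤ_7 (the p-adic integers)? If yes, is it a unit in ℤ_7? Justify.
x ∈ ℤ_7^× (unit); v_7(x) = 0

ℤ_7 = {x ∈ ℚ_7 : v_7(x) ≥ 0} and ℤ_7^× = {x ∈ ℤ_7 : v_7(x) = 0}. Here v_7(68) = v_7(num) − v_7(den) = 0; compare against these criteria.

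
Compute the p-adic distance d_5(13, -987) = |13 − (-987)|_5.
d_5(13, -987) = 1/125

Step 1 — x − y = 13 − (-987) = 1000. Step 2 — v_5(1000) = 3 (factor: 1000 = (5^3 · 8); the sign does not affect v_p). Step 3 — |x − y|_5 = 5^{-3} = 1/125.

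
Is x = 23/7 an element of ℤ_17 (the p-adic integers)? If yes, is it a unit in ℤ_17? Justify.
x ∈ ℤ_17^× (unit); v_17(x) = 0

ℤ_17 = {x ∈ ℚ_17 : v_17(x) ≥ 0} and ℤ_17^× = {x ∈ ℤ_17 : v_17(x) = 0}. Here v_17(23/7) = v_17(num) − v_17(den) = 0; compare against these criteria.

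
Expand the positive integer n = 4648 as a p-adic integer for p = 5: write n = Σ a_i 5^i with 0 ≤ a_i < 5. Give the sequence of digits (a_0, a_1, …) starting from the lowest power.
(a_0, a_1, …) = (3, 4, 0, 2, 2, 1)

Repeated division by 5 gives the digits low-to-high: 4648 = 3 + 4·5^1 + 2·5^3 + 2·5^4 + 1·5^5. Digit sequence: (3, 4, 0, 2, 2, 1).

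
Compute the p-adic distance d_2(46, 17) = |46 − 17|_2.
d_2(46, 17) = 1

Step 1 — x − y = 46 − 17 = 29. Step 2 — v_2(29) = 0 (factor: 29 = (2^0 · 29); the sign does not affect v_p). Step 3 — |x − y|_2 = 2^{0} = 1.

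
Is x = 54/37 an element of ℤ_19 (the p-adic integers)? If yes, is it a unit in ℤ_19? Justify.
x ∈ ℤ_19^× (unit); v_19(x) = 0

ℤ_19 = {x ∈ ℚ_19 : v_19(x) ≥ 0} and ℤ_19^× = {x ∈ ℤ_19 : v_19(x) = 0}. Here v_19(54/37) = v_19(num) − v_19(den) = 0; compare against these criteria.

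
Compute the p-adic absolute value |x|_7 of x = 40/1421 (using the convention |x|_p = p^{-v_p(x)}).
|40/1421|_7 = 49

Step 1 — compute v_7(x) by factoring powers of 7 out of the numerator and denominator: v_7(40/1421) = -2. Step 2 — apply |x|_p = p^{-v_p(x)} = 7^{2} = 49.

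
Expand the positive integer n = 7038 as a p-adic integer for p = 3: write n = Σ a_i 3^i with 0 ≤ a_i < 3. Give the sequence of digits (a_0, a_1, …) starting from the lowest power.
(a_0, a_1, …) = (0, 0, 2, 2, 2, 1, 0, 0, 1)

Repeated division by 3 gives the digits low-to-high: 7038 = 2·3^2 + 2·3^3 + 2·3^4 + 1·3^5 + 1·3^8. Digit sequence: (0, 0, 2, 2, 2, 1, 0, 0, 1).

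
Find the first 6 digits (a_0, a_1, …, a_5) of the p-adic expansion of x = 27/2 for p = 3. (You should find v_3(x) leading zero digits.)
(a_0, …, a_5) = (0, 0, 0, 2, 1, 1)

v_3(27/2) = 3, so a_0 = ... = a_2 = 0. Factor out: x = 3^3 · u with u = 1/2 a unit in ℤ_3. Expand u iteratively via a_{v+i} = u_i mod 3, u_{i+1} = (u_i − a_{v+i})/3:
  u_0 = 1/2;  a_3 = 2;  u_1 = (u_0 − 2)/3 = -1/2
  u_1 = -1/2;  a_4 = 1;  u_2 = (u_1 − 1)/3 = -1/2
  u_2 = -1/2;  a_5 = 1;  u_3 = (u_2 − 1)/3 = -1/2
Digits: (0, 0, 0, 2, 1, 1).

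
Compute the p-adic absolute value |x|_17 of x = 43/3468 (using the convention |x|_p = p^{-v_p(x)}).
|43/3468|_17 = 289

Step 1 — compute v_17(x) by factoring powers of 17 out of the numerator and denominator: v_17(43/3468) = -2. Step 2 — apply |x|_p = p^{-v_p(x)} = 17^{2} = 289.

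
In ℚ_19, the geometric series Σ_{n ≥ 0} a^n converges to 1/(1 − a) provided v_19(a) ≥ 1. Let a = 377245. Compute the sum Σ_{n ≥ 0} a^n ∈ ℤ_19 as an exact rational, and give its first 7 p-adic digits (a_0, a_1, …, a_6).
Σ a^n = 1/(1 − a) = -1/377244;  first 7 digits = (1, 0, 0, 17, 2, 0, 4)

v_19(a) = 3 ≥ 1, so the series converges in ℤ_19 to 1/(1 − a) = 1/(1 − 377245) = -1/377244. Expand this rational in ℤ_19: compute digits iteratively via d_i = x_i mod 19, x_{i+1} = (x_i − d_i)/19. The first 7 digits are (1, 0, 0, 17, 2, 0, 4).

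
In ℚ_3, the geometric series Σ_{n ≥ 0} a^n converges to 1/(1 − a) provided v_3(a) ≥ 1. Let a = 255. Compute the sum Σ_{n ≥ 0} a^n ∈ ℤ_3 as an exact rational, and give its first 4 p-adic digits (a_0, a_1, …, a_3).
Σ a^n = 1/(1 − a) = -1/254;  first 4 digits = (1, 1, 2, 0)

v_3(a) = 1 ≥ 1, so the series converges in ℤ_3 to 1/(1 − a) = 1/(1 − 255) = -1/254. Expand this rational in ℤ_3: compute digits iteratively via d_i = x_i mod 3, x_{i+1} = (x_i − d_i)/3. The first 4 digits are (1, 1, 2, 0).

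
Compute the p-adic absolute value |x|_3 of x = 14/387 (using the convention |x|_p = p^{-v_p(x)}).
|14/387|_3 = 9

Step 1 — compute v_3(x) by factoring powers of 3 out of the numerator and denominator: v_3(14/387) = -2. Step 2 — apply |x|_p = p^{-v_p(x)} = 3^{2} = 9.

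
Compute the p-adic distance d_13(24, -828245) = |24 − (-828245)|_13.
d_13(24, -828245) = 1/28561

Step 1 — x − y = 24 − (-828245) = 828269. Step 2 — v_13(828269) = 4 (factor: 828269 = (13^4 · 29); the sign does not affect v_p). Step 3 — |x − y|_13 = 13^{-4} = 1/28561.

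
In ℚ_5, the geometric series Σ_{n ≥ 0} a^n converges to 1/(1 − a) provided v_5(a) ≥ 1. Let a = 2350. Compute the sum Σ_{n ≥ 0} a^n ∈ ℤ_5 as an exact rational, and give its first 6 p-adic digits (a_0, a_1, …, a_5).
Σ a^n = 1/(1 − a) = -1/2349;  first 6 digits = (1, 0, 4, 3, 4, 2)

v_5(a) = 2 ≥ 1, so the series converges in ℤ_5 to 1/(1 − a) = 1/(1 − 2350) = -1/2349. Expand this rational in ℤ_5: compute digits iteratively via d_i = x_i mod 5, x_{i+1} = (x_i − d_i)/5. The first 6 digits are (1, 0, 4, 3, 4, 2).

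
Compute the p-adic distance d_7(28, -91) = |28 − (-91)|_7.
d_7(28, -91) = 1/7

Step 1 — x − y = 28 − (-91) = 119. Step 2 — v_7(119) = 1 (factor: 119 = (7^1 · 17); the sign does not affect v_p). Step 3 — |x − y|_7 = 7^{-1} = 1/7.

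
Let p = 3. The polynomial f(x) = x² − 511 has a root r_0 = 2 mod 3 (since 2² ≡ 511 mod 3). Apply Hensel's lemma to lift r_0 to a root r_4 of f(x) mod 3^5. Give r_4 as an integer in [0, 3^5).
r_4 = 5 (mod 243)

Hensel's recurrence: r_{i+1} = r_i − f(r_i)·(f′(r_i))^{-1} mod 3^{i+2}, with f′(x) = 2x. Iterate:
  r_0 = 2 (mod 3)
  r_1 = 5 (mod 9)
  r_2 = 5 (mod 27)
  r_3 = 5 (mod 81)
  r_4 = 5 (mod 243)
Final: r_4 = 5, and one checks f(r_4) ≡ 0 mod 3^5.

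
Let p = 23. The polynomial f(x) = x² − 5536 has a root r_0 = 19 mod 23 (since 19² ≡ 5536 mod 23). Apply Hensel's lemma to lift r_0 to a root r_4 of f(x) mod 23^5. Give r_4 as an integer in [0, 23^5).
r_4 = 3155320 (mod 6436343)

Hensel's recurrence: r_{i+1} = r_i − f(r_i)·(f′(r_i))^{-1} mod 23^{i+2}, with f′(x) = 2x. Iterate:
  r_0 = 19 (mod 23)
  r_1 = 364 (mod 529)
  r_2 = 4067 (mod 12167)
  r_3 = 77069 (mod 279841)
  r_4 = 3155320 (mod 6436343)
Final: r_4 = 3155320, and one checks f(r_4) ≡ 0 mod 23^5.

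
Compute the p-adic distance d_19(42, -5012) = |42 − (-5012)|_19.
d_19(42, -5012) = 1/361

Step 1 — x − y = 42 − (-5012) = 5054. Step 2 — v_19(5054) = 2 (factor: 5054 = (19^2 · 14); the sign does not affect v_p). Step 3 — |x − y|_19 = 19^{-2} = 1/361.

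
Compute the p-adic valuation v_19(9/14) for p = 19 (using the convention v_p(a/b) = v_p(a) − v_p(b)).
v_19(9/14) = 0

Factor powers of 19 from the numerator and denominator of the reduced fraction: 9 = 19^0 · 9 and 14 = 19^0 · 14. Apply v_p(a/b) = v_p(a) − v_p(b): v_19(9/14) = 0 − 0 = 0.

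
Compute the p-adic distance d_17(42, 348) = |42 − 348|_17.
d_17(42, 348) = 1/17

Step 1 — x − y = 42 − 348 = -306. Step 2 — v_17(-306) = 1 (factor: -306 = −(17^1 · 18); the sign does not affect v_p). Step 3 — |x − y|_17 = 17^{-1} = 1/17.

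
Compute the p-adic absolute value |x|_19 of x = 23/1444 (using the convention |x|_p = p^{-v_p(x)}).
|23/1444|_19 = 361

Step 1 — compute v_19(x) by factoring powers of 19 out of the numerator and denominator: v_19(23/1444) = -2. Step 2 — apply |x|_p = p^{-v_p(x)} = 19^{2} = 361.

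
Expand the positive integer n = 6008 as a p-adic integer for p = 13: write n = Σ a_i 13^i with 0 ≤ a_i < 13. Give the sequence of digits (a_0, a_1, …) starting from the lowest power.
(a_0, a_1, …) = (2, 7, 9, 2)

Repeated division by 13 gives the digits low-to-high: 6008 = 2 + 7·13^1 + 9·13^2 + 2·13^3. Digit sequence: (2, 7, 9, 2).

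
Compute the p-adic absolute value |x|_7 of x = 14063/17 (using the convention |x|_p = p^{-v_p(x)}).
|14063/17|_7 = 1/343

Step 1 — compute v_7(x) by factoring powers of 7 out of the numerator and denominator: v_7(14063/17) = 3. Step 2 — apply |x|_p = p^{-v_p(x)} = 7^{-3} = 1/343.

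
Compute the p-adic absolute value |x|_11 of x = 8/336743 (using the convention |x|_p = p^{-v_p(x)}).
|8/336743|_11 = 14641

Step 1 — compute v_11(x) by factoring powers of 11 out of the numerator and denominator: v_11(8/336743) = -4. Step 2 — apply |x|_p = p^{-v_p(x)} = 11^{4} = 14641.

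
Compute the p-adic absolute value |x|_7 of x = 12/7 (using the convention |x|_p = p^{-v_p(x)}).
|12/7|_7 = 7

Step 1 — compute v_7(x) by factoring powers of 7 out of the numerator and denominator: v_7(12/7) = -1. Step 2 — apply |x|_p = p^{-v_p(x)} = 7^{1} = 7.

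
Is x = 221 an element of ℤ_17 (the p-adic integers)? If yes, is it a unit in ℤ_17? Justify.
x ∈ ℤ_17 but not a unit; v_17(x) = 1 > 0

ℤ_17 = {x ∈ ℚ_17 : v_17(x) ≥ 0} and ℤ_17^× = {x ∈ ℤ_17 : v_17(x) = 0}. Here v_17(221) = v_17(num) − v_17(den) = 1; compare against these criteria.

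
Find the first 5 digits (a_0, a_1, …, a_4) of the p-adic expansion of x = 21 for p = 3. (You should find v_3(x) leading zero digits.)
(a_0, …, a_4) = (0, 1, 2, 0, 0)

v_3(21) = 1, so a_0 = ... = a_0 = 0. Factor out: x = 3^1 · u with u = 7 a unit in ℤ_3. Expand u iteratively via a_{v+i} = u_i mod 3, u_{i+1} = (u_i − a_{v+i})/3:
  u_0 = 7;  a_1 = 1;  u_1 = (u_0 − 1)/3 = 2
  u_1 = 2;  a_2 = 2;  u_2 = (u_1 − 2)/3 = 0
  u_2 = 0;  a_3 = 0;  u_3 = (u_2 − 0)/3 = 0
  u_3 = 0;  a_4 = 0;  u_4 = (u_3 − 0)/3 = 0
Digits: (0, 1, 2, 0, 0).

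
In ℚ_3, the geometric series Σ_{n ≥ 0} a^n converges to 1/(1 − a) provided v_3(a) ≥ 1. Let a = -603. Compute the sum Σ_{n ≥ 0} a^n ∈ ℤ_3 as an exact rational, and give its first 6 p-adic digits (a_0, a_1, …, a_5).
Σ a^n = 1/(1 − a) = 1/604;  first 6 digits = (1, 0, 2, 1, 2, 2)

v_3(a) = 2 ≥ 1, so the series converges in ℤ_3 to 1/(1 − a) = 1/(1 − (-603)) = 1/604. Expand this rational in ℤ_3: compute digits iteratively via d_i = x_i mod 3, x_{i+1} = (x_i − d_i)/3. The first 6 digits are (1, 0, 2, 1, 2, 2).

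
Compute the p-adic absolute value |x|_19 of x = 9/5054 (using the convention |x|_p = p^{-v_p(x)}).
|9/5054|_19 = 361

Step 1 — compute v_19(x) by factoring powers of 19 out of the numerator and denominator: v_19(9/5054) = -2. Step 2 — apply |x|_p = p^{-v_p(x)} = 19^{2} = 361.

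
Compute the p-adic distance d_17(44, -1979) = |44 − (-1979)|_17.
d_17(44, -1979) = 1/289

Step 1 — x − y = 44 − (-1979) = 2023. Step 2 — v_17(2023) = 2 (factor: 2023 = (17^2 · 7); the sign does not affect v_p). Step 3 — |x − y|_17 = 17^{-2} = 1/289.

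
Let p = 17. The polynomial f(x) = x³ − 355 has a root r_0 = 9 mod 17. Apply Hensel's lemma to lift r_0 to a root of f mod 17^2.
r_1 = 281 (mod 289)

Hensel: r_{i+1} = r_i − f(r_i)/f′(r_i) mod 17^{i+2}, where f′(x) = 3x². Iterate:
  r_0 = 9 (mod 17)
  r_1 = 281 (mod 289)
Final: r = 281 with f(r) ≡ 0 mod 17^2.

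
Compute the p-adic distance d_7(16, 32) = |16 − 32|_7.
d_7(16, 32) = 1

Step 1 — x − y = 16 − 32 = -16. Step 2 — v_7(-16) = 0 (factor: -16 = −(7^0 · 16); the sign does not affect v_p). Step 3 — |x − y|_7 = 7^{0} = 1.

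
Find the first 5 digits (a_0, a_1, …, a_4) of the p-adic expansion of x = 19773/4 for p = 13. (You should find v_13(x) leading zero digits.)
(a_0, …, a_4) = (0, 0, 0, 12, 9)

v_13(19773/4) = 3, so a_0 = ... = a_2 = 0. Factor out: x = 13^3 · u with u = 9/4 a unit in ℤ_13. Expand u iteratively via a_{v+i} = u_i mod 13, u_{i+1} = (u_i − a_{v+i})/13:
  u_0 = 9/4;  a_3 = 12;  u_1 = (u_0 − 12)/13 = -3/4
  u_1 = -3/4;  a_4 = 9;  u_2 = (u_1 − 9)/13 = -3/4
Digits: (0, 0, 0, 12, 9).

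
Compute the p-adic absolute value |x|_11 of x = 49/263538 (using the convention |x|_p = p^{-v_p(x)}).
|49/263538|_11 = 14641

Step 1 — compute v_11(x) by factoring powers of 11 out of the numerator and denominator: v_11(49/263538) = -4. Step 2 — apply |x|_p = p^{-v_p(x)} = 11^{4} = 14641.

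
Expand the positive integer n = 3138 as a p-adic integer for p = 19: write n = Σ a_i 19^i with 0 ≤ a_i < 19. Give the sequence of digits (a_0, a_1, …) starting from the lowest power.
(a_0, a_1, …) = (3, 13, 8)

Repeated division by 19 gives the digits low-to-high: 3138 = 3 + 13·19^1 + 8·19^2. Digit sequence: (3, 13, 8).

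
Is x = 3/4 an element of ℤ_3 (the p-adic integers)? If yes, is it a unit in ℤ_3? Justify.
x ∈ ℤ_3 but not a unit; v_3(x) = 1 > 0

ℤ_3 = {x ∈ ℚ_3 : v_3(x) ≥ 0} and ℤ_3^× = {x ∈ ℤ_3 : v_3(x) = 0}. Here v_3(3/4) = v_3(num) − v_3(den) = 1; compare against these criteria.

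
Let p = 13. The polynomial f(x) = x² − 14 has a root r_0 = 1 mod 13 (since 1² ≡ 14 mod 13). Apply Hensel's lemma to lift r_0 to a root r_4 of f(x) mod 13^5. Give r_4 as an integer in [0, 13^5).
r_4 = 94732 (mod 371293)

Hensel's recurrence: r_{i+1} = r_i − f(r_i)·(f′(r_i))^{-1} mod 13^{i+2}, with f′(x) = 2x. Iterate:
  r_0 = 1 (mod 13)
  r_1 = 92 (mod 169)
  r_2 = 261 (mod 2197)
  r_3 = 9049 (mod 28561)
  r_4 = 94732 (mod 371293)
Final: r_4 = 94732, and one checks f(r_4) ≡ 0 mod 13^5.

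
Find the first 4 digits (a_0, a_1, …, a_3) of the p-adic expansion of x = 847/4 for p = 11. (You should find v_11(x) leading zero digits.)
(a_0, …, a_3) = (0, 0, 10, 2)

v_11(847/4) = 2, so a_0 = ... = a_1 = 0. Factor out: x = 11^2 · u with u = 7/4 a unit in ℤ_11. Expand u iteratively via a_{v+i} = u_i mod 11, u_{i+1} = (u_i − a_{v+i})/11:
  u_0 = 7/4;  a_2 = 10;  u_1 = (u_0 − 10)/11 = -3/4
  u_1 = -3/4;  a_3 = 2;  u_2 = (u_1 − 2)/11 = -1/4
Digits: (0, 0, 10, 2).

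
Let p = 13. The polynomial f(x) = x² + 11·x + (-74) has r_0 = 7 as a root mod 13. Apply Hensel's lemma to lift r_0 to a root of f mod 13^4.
r_3 = 17297 (mod 28561)

Hensel: r_{i+1} = r_i − f(r_i)·(f′(r_i))^{-1} mod 13^{i+2}, f′(x) = 2x + 11. Iterate:
  r_0 = 7 (mod 13)
  r_1 = 59 (mod 169)
  r_2 = 1918 (mod 2197)
  r_3 = 17297 (mod 28561)
Final: r = 17297 satisfies f(r) ≡ 0 mod 13^4.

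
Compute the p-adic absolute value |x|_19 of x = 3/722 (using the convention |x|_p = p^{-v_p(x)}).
|3/722|_19 = 361

Step 1 — compute v_19(x) by factoring powers of 19 out of the numerator and denominator: v_19(3/722) = -2. Step 2 — apply |x|_p = p^{-v_p(x)} = 19^{2} = 361.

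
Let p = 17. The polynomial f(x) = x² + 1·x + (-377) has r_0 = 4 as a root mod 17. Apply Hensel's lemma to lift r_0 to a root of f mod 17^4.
r_3 = 54761 (mod 83521)

Hensel: r_{i+1} = r_i − f(r_i)·(f′(r_i))^{-1} mod 17^{i+2}, f′(x) = 2x + 1. Iterate:
  r_0 = 4 (mod 17)
  r_1 = 140 (mod 289)
  r_2 = 718 (mod 4913)
  r_3 = 54761 (mod 83521)
Final: r = 54761 satisfies f(r) ≡ 0 mod 17^4.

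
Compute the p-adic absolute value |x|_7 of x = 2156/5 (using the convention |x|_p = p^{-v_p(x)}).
|2156/5|_7 = 1/49

Step 1 — compute v_7(x) by factoring powers of 7 out of the numerator and denominator: v_7(2156/5) = 2. Step 2 — apply |x|_p = p^{-v_p(x)} = 7^{-2} = 1/49.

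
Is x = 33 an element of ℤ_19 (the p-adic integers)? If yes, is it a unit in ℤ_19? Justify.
x ∈ ℤ_19^× (unit); v_19(x) = 0

ℤ_19 = {x ∈ ℚ_19 : v_19(x) ≥ 0} and ℤ_19^× = {x ∈ ℤ_19 : v_19(x) = 0}. Here v_19(33) = v_19(num) − v_19(den) = 0; compare against these criteria.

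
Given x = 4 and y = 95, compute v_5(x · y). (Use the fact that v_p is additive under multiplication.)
v_5(380) = 1

v_p(x) = 0 (factor: 4 = 5^0 · 4); v_p(y) = 1 (factor: 95 = 5^1 · 19). Additivity: v_p(xy) = v_p(x) + v_p(y) = 0 + 1 = 1. (Direct check: xy = 380 = 5^1 · (76).)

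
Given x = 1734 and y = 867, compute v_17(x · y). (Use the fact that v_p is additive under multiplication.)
v_17(1503378) = 4

v_p(x) = 2 (factor: 1734 = 17^2 · 6); v_p(y) = 2 (factor: 867 = 17^2 · 3). Additivity: v_p(xy) = v_p(x) + v_p(y) = 2 + 2 = 4. (Direct check: xy = 1503378 = 17^4 · (18).)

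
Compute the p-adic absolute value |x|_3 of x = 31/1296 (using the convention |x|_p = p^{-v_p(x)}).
|31/1296|_3 = 81

Step 1 — compute v_3(x) by factoring powers of 3 out of the numerator and denominator: v_3(31/1296) = -4. Step 2 — apply |x|_p = p^{-v_p(x)} = 3^{4} = 81.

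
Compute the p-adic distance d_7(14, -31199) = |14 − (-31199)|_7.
d_7(14, -31199) = 1/2401

Step 1 — x − y = 14 − (-31199) = 31213. Step 2 — v_7(31213) = 4 (factor: 31213 = (7^4 · 13); the sign does not affect v_p). Step 3 — |x − y|_7 = 7^{-4} = 1/2401.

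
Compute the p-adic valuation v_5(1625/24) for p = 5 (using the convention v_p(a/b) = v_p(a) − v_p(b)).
v_5(1625/24) = 3

Factor powers of 5 from the numerator and denominator of the reduced fraction: 1625 = 5^3 · 13 and 24 = 5^0 · 24. Apply v_p(a/b) = v_p(a) − v_p(b): v_5(1625/24) = 3 − 0 = 3.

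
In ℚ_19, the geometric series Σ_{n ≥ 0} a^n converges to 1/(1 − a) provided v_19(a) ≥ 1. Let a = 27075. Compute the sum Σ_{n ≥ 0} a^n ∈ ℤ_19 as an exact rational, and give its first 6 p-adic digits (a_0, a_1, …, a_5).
Σ a^n = 1/(1 − a) = -1/27074;  first 6 digits = (1, 0, 18, 3, 1, 11)

v_19(a) = 2 ≥ 1, so the series converges in ℤ_19 to 1/(1 − a) = 1/(1 − 27075) = -1/27074. Expand this rational in ℤ_19: compute digits iteratively via d_i = x_i mod 19, x_{i+1} = (x_i − d_i)/19. The first 6 digits are (1, 0, 18, 3, 1, 11).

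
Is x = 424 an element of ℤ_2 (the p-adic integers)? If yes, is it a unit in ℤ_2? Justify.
x ∈ ℤ_2 but not a unit; v_2(x) = 3 > 0

ℤ_2 = {x ∈ ℚ_2 : v_2(x) ≥ 0} and ℤ_2^× = {x ∈ ℤ_2 : v_2(x) = 0}. Here v_2(424) = v_2(num) − v_2(den) = 3; compare against these criteria.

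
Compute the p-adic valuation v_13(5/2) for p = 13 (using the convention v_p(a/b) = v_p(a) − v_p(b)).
v_13(5/2) = 0

Factor powers of 13 from the numerator and denominator of the reduced fraction: 5 = 13^0 · 5 and 2 = 13^0 · 2. Apply v_p(a/b) = v_p(a) − v_p(b): v_13(5/2) = 0 − 0 = 0.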